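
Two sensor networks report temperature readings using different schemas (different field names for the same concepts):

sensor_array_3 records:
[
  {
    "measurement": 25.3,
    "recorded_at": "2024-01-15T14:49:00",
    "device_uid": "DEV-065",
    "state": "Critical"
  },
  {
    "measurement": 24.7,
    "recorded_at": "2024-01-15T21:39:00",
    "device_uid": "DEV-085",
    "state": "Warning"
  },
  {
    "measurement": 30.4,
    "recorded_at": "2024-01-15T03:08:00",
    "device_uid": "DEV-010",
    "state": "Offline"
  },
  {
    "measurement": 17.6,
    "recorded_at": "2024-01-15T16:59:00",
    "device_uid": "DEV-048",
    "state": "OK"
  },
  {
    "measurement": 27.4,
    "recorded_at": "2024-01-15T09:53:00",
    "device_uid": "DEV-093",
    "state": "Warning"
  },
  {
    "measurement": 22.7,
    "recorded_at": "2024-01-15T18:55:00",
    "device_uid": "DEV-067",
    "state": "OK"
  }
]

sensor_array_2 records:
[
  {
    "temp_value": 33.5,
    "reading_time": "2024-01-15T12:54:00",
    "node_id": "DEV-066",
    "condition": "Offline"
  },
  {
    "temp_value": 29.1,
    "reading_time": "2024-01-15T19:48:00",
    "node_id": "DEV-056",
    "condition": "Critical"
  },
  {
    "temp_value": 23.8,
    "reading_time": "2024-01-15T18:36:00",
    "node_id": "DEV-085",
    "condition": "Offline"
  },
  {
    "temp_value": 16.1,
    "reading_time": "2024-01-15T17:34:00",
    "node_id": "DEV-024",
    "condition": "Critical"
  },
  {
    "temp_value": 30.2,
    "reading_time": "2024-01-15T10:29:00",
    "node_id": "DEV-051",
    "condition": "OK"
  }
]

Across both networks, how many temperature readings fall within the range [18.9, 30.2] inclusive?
7

Schema mapping: "measurement" (sensor_array_3) = "temp_value" (sensor_array_2) = temperature

Readings in [18.9, 30.2] from sensor_array_3: 4
Readings in [18.9, 30.2] from sensor_array_2: 3

Total count: 4 + 3 = 7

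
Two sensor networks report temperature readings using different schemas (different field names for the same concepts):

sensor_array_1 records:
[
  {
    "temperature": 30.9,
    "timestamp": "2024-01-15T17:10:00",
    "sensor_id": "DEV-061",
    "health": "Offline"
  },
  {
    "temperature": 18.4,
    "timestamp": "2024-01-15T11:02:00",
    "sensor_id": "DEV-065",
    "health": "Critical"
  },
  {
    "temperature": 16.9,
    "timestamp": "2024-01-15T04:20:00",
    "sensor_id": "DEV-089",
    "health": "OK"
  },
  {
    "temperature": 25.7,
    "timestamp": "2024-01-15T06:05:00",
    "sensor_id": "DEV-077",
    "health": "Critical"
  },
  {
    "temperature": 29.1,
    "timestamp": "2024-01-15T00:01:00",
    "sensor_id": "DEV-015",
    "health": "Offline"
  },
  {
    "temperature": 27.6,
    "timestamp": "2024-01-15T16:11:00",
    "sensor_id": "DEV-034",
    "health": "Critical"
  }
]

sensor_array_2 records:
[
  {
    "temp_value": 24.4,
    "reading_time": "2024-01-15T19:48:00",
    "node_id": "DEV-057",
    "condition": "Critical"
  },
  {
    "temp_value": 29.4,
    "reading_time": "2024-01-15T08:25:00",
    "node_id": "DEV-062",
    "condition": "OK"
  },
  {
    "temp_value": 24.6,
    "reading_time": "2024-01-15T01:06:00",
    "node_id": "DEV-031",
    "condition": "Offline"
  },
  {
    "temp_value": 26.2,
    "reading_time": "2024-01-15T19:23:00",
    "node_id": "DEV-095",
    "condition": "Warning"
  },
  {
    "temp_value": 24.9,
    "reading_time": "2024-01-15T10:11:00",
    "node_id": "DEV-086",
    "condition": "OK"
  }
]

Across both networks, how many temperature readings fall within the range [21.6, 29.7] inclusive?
8

Schema mapping: "temperature" (sensor_array_1) = "temp_value" (sensor_array_2) = temperature

Readings in [21.6, 29.7] from sensor_array_1: 3
Readings in [21.6, 29.7] from sensor_array_2: 5

Total count: 3 + 5 = 8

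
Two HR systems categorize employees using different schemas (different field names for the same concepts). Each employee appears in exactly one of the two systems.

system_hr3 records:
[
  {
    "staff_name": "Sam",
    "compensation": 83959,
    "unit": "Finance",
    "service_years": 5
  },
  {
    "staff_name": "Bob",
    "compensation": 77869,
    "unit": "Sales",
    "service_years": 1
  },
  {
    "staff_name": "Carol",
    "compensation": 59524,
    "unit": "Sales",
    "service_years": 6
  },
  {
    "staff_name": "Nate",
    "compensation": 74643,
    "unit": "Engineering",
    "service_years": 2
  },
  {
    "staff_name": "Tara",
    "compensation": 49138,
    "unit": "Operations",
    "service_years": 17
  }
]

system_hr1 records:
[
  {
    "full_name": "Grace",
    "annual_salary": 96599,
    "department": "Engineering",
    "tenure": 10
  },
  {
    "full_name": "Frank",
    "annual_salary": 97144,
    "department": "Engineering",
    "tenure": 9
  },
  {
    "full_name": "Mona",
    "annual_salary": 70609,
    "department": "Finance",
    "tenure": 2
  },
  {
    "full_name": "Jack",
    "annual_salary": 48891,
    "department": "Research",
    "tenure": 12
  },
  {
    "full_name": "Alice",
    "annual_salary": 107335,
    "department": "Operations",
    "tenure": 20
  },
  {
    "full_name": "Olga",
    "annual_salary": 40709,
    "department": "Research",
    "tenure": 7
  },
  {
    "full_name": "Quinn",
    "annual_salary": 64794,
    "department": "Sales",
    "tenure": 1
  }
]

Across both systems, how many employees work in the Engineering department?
3

Schema mapping: "unit" (system_hr3) = "department" (system_hr1) = department

Engineering employees in system_hr3: 1
Engineering employees in system_hr1: 2

Total in Engineering: 1 + 2 = 3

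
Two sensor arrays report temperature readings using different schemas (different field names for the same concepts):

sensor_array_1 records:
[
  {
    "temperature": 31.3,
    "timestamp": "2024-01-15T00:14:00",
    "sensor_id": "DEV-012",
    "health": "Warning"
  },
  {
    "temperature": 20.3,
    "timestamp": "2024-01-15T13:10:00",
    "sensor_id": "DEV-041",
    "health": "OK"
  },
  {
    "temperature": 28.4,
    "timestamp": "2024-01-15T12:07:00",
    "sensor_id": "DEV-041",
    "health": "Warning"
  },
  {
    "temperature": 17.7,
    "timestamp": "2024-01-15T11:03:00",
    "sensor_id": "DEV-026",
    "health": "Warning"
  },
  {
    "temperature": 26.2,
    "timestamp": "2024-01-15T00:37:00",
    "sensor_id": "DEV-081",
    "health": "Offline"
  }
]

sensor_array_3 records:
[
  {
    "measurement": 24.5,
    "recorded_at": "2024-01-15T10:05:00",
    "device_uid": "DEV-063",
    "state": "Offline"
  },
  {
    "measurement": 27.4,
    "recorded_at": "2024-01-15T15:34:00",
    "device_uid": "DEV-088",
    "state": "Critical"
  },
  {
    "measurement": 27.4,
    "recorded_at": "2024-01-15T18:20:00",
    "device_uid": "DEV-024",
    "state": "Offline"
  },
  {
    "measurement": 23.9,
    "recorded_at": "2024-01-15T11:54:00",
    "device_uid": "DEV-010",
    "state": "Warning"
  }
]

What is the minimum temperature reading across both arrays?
17.7

Schema mapping: "temperature" (sensor_array_1) = "measurement" (sensor_array_3) = temperature reading

Minimum in sensor_array_1: 17.7
Minimum in sensor_array_3: 23.9

Overall minimum: min(17.7, 23.9) = 17.7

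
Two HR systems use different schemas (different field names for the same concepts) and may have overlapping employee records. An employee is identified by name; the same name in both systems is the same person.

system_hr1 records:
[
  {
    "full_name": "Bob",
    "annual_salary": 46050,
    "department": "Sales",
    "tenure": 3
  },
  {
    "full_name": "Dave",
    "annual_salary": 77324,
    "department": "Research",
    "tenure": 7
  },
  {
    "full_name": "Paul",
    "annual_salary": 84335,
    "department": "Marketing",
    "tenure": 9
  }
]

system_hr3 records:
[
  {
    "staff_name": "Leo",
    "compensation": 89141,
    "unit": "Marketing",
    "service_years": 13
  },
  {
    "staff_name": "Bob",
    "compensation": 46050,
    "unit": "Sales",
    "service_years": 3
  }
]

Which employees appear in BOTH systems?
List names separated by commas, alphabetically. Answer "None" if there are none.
Bob

Schema mapping: "full_name" (system_hr1) = "staff_name" (system_hr3) = employee name

Names in system_hr1: ['Bob', 'Dave', 'Paul']
Names in system_hr3: ['Bob', 'Leo']

Intersection: ['Bob']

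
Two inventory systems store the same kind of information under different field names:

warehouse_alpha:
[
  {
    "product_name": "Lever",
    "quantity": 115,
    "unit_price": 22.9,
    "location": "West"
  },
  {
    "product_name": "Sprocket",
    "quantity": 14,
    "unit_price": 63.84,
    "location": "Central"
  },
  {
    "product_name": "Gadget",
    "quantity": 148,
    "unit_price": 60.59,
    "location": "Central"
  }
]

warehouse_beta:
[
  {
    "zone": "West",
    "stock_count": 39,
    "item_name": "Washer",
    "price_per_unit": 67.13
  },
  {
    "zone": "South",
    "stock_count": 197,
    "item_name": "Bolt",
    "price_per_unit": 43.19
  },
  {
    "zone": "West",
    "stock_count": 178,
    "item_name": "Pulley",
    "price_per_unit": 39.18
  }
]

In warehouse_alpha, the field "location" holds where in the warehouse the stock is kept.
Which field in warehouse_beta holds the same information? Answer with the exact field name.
zone

In warehouse_alpha, "location" holds where in the warehouse the stock is kept.
The fields in warehouse_beta are: "zone", "stock_count", "item_name", "price_per_unit".
"zone" is the match: the name refers to the same concept and its values are area labels (e.g. 'South', 'West').
The other fields ("stock_count", "item_name", "price_per_unit") hold different kinds of data.

So "location" in warehouse_alpha corresponds to "zone" in warehouse_beta.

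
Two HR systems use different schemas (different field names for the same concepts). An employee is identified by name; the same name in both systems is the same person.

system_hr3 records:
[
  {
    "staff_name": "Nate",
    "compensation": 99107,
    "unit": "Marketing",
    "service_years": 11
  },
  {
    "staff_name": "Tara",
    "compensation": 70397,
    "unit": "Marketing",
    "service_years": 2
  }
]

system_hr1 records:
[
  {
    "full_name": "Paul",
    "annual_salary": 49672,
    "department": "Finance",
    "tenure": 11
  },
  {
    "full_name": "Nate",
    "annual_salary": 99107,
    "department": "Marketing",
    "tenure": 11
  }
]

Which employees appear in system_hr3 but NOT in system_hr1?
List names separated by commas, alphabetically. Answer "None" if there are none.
Tara

Schema mapping: "staff_name" (system_hr3) = "full_name" (system_hr1) = employee name

Names in system_hr3: ['Nate', 'Tara']
Names in system_hr1: ['Nate', 'Paul']

In system_hr3 but not system_hr1: ['Tara']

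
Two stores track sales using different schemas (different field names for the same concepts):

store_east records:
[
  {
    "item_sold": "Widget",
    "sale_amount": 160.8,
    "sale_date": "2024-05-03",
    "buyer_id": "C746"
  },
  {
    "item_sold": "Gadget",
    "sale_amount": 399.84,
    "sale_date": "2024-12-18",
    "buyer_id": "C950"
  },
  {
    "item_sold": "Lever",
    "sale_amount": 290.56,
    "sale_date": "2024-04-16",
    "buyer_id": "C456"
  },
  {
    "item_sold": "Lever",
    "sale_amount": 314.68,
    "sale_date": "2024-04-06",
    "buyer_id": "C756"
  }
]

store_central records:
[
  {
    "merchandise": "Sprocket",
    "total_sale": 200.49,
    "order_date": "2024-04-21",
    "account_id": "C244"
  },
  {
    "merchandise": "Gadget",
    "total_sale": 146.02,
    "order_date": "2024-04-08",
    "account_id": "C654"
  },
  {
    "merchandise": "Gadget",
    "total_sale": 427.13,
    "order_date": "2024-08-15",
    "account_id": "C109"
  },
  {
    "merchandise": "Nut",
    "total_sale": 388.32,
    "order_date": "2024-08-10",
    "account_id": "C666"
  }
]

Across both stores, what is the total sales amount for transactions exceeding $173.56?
2021.02

Schema mapping: "sale_amount" (store_east) = "total_sale" (store_central) = sale amount

Sum of sales > $173.56 in store_east: 1005.08
Sum of sales > $173.56 in store_central: 1015.94

Total: 1005.08 + 1015.94 = 2021.02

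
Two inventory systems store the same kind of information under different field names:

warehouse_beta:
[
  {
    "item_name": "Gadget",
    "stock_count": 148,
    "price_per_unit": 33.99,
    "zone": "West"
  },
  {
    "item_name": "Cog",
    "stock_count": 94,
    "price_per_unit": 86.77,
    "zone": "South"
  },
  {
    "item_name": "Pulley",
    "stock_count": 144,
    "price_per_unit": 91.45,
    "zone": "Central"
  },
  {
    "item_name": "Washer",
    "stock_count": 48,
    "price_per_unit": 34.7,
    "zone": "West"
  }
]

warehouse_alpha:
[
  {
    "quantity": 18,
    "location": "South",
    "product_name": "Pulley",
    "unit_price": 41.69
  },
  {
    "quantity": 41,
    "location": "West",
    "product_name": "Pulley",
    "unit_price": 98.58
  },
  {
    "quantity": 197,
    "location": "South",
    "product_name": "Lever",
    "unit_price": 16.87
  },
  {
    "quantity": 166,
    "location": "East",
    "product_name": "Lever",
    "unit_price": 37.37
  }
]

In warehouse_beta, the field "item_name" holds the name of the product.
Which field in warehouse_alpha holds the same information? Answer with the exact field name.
product_name

In warehouse_beta, "item_name" holds the name of the product.
The fields in warehouse_alpha are: "quantity", "location", "product_name", "unit_price".
"product_name" is the match: the name refers to the same concept and its values are product-name strings (e.g. 'Lever', 'Pulley').
The other fields ("quantity", "location", "unit_price") hold different kinds of data.

So "item_name" in warehouse_beta corresponds to "product_name" in warehouse_alpha.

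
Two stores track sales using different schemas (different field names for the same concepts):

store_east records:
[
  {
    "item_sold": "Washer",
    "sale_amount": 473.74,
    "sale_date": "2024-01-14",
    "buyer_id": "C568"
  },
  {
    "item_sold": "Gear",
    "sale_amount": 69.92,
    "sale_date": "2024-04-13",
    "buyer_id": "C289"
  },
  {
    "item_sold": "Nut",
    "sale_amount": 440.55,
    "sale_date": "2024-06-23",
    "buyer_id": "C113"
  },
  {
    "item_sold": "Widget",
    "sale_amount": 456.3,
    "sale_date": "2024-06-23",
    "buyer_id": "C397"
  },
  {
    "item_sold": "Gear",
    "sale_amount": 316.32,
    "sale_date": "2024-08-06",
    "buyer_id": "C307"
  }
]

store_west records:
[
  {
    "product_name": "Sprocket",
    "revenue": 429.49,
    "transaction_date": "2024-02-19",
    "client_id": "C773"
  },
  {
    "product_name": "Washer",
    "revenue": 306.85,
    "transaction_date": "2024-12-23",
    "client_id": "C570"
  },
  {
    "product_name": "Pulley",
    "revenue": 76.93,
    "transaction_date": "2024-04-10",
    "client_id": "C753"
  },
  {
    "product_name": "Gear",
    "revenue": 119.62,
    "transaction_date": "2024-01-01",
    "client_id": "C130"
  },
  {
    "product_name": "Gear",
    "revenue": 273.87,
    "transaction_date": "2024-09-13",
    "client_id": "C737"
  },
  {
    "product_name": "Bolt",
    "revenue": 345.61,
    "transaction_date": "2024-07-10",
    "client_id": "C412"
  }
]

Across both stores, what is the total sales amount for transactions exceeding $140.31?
3042.73

Schema mapping: "sale_amount" (store_east) = "revenue" (store_west) = sale amount

Sum of sales > $140.31 in store_east: 1686.91
Sum of sales > $140.31 in store_west: 1355.82

Total: 1686.91 + 1355.82 = 3042.73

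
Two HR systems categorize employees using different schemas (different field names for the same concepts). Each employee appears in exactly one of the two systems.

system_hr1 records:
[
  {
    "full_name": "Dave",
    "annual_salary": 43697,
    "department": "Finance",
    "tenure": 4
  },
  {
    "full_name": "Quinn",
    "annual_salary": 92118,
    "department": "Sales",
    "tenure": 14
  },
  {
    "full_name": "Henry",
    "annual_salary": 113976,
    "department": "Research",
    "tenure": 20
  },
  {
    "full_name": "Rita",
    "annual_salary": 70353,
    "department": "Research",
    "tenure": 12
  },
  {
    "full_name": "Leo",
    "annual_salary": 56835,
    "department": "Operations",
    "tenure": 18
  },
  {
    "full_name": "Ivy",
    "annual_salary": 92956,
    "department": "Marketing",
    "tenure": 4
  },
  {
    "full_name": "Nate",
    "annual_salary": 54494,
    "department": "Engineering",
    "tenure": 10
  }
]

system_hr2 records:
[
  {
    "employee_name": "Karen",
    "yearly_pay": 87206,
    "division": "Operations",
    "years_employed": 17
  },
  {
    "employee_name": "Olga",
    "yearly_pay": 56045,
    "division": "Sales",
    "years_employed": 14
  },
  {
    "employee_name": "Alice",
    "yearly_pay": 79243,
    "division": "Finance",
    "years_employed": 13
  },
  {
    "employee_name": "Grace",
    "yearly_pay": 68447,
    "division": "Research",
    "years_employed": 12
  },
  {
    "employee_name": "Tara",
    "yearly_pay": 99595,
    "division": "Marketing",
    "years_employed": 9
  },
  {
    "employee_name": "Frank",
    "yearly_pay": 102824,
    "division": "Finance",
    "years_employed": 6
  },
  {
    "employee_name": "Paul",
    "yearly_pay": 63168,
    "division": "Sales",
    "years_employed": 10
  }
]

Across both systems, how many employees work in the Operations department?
2

Schema mapping: "department" (system_hr1) = "division" (system_hr2) = department

Operations employees in system_hr1: 1
Operations employees in system_hr2: 1

Total in Operations: 1 + 1 = 2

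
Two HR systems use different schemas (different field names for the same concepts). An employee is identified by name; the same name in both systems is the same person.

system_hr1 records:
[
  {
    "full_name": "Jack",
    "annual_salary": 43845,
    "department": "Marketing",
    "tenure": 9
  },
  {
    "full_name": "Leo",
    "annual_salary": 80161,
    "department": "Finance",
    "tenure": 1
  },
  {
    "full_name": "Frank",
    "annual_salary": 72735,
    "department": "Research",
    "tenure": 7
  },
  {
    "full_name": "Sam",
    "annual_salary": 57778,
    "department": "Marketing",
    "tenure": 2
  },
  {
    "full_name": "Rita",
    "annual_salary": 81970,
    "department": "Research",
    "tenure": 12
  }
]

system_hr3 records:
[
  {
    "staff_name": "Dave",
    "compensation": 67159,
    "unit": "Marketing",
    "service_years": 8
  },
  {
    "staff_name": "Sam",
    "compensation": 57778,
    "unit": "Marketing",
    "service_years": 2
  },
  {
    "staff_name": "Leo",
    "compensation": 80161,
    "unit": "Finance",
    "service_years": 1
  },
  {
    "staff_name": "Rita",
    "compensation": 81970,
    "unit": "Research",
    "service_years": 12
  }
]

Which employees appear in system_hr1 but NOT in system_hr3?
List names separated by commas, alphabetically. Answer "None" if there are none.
Frank, Jack

Schema mapping: "full_name" (system_hr1) = "staff_name" (system_hr3) = employee name

Names in system_hr1: ['Frank', 'Jack', 'Leo', 'Rita', 'Sam']
Names in system_hr3: ['Dave', 'Leo', 'Rita', 'Sam']

In system_hr1 but not system_hr3: ['Frank', 'Jack']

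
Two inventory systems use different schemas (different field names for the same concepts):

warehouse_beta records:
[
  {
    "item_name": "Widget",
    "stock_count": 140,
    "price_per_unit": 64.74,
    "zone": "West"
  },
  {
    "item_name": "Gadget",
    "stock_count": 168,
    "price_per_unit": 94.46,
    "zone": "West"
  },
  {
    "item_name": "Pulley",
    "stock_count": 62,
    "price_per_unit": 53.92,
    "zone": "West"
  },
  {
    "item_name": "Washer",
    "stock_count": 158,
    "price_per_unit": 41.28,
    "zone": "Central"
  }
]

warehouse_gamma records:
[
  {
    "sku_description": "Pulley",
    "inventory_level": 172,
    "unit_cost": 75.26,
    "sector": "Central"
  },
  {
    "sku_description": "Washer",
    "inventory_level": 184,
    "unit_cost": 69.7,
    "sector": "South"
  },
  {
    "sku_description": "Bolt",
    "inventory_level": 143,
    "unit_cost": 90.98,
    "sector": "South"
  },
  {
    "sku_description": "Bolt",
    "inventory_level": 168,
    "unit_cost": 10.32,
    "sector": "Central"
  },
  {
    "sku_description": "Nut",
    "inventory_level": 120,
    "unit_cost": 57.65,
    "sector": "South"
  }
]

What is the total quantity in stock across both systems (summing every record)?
1315

To reconcile these schemas, identify the field holding the quantity in stock in each system:
1. In warehouse_beta it is "stock_count"
2. In warehouse_gamma it is "inventory_level"

From warehouse_beta: 140 + 168 + 62 + 158 = 528
From warehouse_gamma: 172 + 184 + 143 + 168 + 120 = 787

Total: 528 + 787 = 1315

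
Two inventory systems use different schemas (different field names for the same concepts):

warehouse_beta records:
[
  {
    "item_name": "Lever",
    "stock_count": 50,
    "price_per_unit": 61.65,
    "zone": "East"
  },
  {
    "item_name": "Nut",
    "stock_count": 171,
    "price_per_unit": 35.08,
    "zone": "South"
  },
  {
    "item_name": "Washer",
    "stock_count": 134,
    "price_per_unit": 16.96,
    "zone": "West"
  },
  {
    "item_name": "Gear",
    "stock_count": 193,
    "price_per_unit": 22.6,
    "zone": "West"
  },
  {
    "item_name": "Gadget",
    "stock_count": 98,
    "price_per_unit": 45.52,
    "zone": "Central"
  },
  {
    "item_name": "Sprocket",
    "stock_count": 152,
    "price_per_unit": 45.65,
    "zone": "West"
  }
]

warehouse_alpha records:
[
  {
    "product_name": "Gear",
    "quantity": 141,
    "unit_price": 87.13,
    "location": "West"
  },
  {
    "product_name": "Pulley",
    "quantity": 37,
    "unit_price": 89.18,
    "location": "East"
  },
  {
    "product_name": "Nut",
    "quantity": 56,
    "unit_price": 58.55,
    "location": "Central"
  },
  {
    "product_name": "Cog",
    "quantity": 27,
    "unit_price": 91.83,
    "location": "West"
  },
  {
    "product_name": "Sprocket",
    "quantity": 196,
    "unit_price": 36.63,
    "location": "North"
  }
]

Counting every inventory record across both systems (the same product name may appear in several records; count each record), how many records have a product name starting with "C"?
1

Schema mapping: "item_name" (warehouse_beta) = "product_name" (warehouse_alpha) = product name

Records with product name starting with "C" in warehouse_beta: 0
Records with product name starting with "C" in warehouse_alpha: 1

Total: 0 + 1 = 1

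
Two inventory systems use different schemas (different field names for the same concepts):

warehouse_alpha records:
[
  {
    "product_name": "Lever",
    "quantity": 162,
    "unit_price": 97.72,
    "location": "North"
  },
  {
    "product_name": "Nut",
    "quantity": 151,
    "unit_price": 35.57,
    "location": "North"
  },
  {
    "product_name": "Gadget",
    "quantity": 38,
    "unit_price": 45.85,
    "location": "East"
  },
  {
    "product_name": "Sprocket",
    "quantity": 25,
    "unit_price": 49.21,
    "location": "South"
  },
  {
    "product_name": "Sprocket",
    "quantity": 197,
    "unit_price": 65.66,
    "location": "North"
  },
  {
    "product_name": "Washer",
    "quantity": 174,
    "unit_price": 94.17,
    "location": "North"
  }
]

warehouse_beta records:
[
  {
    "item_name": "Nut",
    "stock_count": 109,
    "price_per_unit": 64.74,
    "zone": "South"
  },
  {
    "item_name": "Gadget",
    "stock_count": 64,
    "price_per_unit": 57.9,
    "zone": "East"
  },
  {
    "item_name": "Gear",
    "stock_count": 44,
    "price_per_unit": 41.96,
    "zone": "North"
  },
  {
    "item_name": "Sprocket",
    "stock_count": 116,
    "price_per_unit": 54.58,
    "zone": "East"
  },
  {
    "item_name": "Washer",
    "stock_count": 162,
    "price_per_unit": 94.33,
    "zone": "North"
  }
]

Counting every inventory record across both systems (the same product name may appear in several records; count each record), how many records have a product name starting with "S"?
3

Schema mapping: "product_name" (warehouse_alpha) = "item_name" (warehouse_beta) = product name

Records with product name starting with "S" in warehouse_alpha: 2
Records with product name starting with "S" in warehouse_beta: 1

Total: 2 + 1 = 3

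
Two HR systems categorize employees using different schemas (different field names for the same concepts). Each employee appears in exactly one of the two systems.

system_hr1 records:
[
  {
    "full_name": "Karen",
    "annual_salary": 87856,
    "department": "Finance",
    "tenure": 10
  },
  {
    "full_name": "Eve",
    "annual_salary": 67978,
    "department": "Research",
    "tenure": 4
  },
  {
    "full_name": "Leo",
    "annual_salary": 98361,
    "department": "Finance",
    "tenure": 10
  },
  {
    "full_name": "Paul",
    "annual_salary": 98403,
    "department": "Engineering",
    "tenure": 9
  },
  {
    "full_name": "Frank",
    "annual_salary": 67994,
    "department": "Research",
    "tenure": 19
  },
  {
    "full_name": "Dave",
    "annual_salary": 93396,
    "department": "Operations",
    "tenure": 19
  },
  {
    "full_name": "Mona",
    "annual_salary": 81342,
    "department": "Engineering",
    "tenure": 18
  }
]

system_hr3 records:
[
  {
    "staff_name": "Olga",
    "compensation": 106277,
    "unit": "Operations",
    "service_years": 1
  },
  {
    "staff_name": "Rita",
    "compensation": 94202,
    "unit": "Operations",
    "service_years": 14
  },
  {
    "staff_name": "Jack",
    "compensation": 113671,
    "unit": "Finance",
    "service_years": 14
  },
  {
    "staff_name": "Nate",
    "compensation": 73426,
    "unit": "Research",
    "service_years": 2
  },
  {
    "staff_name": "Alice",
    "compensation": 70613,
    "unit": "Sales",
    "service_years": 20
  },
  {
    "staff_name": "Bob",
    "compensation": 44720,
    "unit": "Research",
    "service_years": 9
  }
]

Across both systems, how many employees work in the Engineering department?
2

Schema mapping: "department" (system_hr1) = "unit" (system_hr3) = department

Engineering employees in system_hr1: 2
Engineering employees in system_hr3: 0

Total in Engineering: 2 + 0 = 2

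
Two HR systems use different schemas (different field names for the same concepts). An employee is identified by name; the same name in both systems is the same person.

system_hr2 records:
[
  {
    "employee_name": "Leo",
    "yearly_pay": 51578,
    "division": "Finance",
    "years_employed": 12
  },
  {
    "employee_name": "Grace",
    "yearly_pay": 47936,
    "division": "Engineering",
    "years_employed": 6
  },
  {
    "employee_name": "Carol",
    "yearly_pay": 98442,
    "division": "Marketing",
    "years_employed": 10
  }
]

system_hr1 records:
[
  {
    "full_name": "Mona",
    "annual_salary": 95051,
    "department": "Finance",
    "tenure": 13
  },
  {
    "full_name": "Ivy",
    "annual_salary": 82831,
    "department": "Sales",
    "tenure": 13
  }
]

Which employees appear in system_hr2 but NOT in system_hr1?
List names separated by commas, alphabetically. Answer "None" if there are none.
Carol, Grace, Leo

Schema mapping: "employee_name" (system_hr2) = "full_name" (system_hr1) = employee name

Names in system_hr2: ['Carol', 'Grace', 'Leo']
Names in system_hr1: ['Ivy', 'Mona']

In system_hr2 but not system_hr1: ['Carol', 'Grace', 'Leo']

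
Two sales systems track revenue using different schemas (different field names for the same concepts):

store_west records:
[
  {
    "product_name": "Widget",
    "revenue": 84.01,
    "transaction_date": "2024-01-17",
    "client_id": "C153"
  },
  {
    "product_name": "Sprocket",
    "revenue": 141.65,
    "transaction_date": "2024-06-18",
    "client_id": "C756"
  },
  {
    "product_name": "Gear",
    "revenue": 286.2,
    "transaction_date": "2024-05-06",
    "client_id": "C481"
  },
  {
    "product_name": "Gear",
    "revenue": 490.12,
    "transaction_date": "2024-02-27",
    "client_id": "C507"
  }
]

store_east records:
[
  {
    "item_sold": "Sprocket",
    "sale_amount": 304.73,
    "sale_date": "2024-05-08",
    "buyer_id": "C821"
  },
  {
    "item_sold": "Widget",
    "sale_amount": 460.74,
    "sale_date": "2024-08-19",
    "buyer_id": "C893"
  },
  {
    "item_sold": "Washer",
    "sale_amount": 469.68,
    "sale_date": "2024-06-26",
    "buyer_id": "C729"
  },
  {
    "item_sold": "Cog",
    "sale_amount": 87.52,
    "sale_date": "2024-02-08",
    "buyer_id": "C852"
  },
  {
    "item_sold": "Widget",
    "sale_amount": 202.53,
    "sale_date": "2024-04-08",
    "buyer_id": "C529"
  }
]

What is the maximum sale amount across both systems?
490.12

Reconcile: "revenue" (store_west) = "sale_amount" (store_east) = sale amount

Maximum in store_west: 490.12
Maximum in store_east: 469.68

Overall maximum: max(490.12, 469.68) = 490.12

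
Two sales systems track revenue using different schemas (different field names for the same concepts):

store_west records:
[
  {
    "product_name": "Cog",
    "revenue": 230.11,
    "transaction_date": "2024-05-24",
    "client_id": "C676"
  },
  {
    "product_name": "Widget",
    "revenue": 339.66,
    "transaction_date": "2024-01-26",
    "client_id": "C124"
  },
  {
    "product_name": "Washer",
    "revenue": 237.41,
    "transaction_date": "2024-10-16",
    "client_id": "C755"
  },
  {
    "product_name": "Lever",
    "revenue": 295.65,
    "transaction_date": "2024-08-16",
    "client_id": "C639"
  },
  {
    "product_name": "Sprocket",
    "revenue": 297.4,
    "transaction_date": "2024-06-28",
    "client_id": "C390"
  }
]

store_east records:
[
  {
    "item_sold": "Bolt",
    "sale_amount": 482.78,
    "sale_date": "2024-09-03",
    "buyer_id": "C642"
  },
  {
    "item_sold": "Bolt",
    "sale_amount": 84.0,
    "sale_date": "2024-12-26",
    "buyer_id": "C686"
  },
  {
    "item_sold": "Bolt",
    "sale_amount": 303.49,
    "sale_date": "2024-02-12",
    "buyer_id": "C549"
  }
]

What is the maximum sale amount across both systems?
482.78

Reconcile: "revenue" (store_west) = "sale_amount" (store_east) = sale amount

Maximum in store_west: 339.66
Maximum in store_east: 482.78

Overall maximum: max(339.66, 482.78) = 482.78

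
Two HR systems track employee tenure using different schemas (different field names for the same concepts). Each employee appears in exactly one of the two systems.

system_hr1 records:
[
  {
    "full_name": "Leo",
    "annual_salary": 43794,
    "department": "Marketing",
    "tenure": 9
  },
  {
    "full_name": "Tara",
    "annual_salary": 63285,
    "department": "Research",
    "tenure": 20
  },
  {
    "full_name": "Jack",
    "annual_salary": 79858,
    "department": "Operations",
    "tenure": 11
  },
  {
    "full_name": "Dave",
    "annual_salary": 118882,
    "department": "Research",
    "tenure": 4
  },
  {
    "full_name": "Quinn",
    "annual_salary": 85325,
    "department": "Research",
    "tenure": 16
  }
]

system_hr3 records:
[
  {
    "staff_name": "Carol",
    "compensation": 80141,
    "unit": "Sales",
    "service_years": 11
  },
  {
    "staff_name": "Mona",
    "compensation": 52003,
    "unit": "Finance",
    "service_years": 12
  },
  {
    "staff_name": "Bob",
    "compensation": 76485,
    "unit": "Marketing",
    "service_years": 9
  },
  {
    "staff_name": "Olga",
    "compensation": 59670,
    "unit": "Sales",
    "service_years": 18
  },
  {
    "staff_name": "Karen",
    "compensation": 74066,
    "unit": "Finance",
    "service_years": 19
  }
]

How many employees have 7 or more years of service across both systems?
9

Reconcile schemas: "tenure" (system_hr1) = "service_years" (system_hr3) = years of service

From system_hr1: 4 employees with >= 7 years
From system_hr3: 5 employees with >= 7 years

Total: 4 + 5 = 9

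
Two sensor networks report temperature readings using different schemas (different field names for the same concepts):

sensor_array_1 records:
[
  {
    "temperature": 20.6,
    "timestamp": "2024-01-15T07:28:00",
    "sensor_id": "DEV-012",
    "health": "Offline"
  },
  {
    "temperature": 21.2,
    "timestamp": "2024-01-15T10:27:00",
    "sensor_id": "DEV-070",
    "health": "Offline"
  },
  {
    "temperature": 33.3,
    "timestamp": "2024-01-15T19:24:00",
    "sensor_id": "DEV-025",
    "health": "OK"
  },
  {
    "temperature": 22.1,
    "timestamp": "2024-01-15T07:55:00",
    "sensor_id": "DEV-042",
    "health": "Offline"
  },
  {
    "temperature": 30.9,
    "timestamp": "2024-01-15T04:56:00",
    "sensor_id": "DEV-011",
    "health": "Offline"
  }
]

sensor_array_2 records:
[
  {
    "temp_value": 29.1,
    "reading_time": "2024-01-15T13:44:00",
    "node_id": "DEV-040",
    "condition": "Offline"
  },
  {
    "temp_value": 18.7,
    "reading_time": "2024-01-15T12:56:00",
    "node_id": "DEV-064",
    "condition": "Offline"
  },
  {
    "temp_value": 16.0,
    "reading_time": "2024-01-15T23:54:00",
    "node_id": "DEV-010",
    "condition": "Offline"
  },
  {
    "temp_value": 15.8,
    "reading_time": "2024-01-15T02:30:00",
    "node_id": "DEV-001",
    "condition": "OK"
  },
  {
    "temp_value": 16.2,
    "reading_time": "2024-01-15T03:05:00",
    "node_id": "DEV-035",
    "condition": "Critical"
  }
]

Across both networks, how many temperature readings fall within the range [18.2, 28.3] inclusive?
4

Schema mapping: "temperature" (sensor_array_1) = "temp_value" (sensor_array_2) = temperature

Readings in [18.2, 28.3] from sensor_array_1: 3
Readings in [18.2, 28.3] from sensor_array_2: 1

Total count: 3 + 1 = 4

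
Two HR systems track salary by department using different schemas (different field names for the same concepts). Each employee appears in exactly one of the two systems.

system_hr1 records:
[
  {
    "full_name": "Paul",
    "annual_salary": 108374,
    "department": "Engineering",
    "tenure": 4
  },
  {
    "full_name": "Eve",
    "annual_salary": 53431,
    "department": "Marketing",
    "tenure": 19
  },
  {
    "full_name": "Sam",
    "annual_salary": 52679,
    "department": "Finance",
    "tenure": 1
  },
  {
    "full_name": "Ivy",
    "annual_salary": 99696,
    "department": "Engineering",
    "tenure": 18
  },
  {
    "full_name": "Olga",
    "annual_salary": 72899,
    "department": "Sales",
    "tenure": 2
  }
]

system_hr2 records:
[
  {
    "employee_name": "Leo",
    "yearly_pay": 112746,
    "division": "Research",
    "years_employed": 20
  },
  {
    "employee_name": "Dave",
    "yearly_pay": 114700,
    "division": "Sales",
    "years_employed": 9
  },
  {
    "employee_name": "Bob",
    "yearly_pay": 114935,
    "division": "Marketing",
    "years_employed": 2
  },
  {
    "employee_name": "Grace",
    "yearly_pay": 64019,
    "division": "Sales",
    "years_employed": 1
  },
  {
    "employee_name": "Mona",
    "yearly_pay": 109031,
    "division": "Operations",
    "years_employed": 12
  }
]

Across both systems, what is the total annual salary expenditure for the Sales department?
251618

Schema mappings:
- "department" (system_hr1) = "division" (system_hr2) = department
- "annual_salary" (system_hr1) = "yearly_pay" (system_hr2) = salary

Sales salaries from system_hr1: 72899
Sales salaries from system_hr2: 178719

Total: 72899 + 178719 = 251618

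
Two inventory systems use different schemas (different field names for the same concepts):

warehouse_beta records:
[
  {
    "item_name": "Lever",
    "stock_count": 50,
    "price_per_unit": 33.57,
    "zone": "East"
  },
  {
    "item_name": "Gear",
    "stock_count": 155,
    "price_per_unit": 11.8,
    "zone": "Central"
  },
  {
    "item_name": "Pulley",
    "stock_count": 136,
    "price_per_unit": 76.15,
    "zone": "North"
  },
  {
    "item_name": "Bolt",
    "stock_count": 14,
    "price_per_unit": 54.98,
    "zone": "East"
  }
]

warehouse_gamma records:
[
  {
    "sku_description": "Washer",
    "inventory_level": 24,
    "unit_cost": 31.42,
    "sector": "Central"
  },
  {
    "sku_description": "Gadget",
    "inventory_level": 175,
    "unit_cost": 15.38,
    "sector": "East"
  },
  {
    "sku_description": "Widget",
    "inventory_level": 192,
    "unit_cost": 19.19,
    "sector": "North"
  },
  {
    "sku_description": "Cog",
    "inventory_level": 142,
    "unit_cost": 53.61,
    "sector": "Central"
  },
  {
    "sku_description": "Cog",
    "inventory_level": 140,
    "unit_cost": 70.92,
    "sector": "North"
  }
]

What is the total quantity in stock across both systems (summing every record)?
1028

To reconcile these schemas, identify the field holding the quantity in stock in each system:
1. In warehouse_beta it is "stock_count"
2. In warehouse_gamma it is "inventory_level"

From warehouse_beta: 50 + 155 + 136 + 14 = 355
From warehouse_gamma: 24 + 175 + 192 + 142 + 140 = 673

Total: 355 + 673 = 1028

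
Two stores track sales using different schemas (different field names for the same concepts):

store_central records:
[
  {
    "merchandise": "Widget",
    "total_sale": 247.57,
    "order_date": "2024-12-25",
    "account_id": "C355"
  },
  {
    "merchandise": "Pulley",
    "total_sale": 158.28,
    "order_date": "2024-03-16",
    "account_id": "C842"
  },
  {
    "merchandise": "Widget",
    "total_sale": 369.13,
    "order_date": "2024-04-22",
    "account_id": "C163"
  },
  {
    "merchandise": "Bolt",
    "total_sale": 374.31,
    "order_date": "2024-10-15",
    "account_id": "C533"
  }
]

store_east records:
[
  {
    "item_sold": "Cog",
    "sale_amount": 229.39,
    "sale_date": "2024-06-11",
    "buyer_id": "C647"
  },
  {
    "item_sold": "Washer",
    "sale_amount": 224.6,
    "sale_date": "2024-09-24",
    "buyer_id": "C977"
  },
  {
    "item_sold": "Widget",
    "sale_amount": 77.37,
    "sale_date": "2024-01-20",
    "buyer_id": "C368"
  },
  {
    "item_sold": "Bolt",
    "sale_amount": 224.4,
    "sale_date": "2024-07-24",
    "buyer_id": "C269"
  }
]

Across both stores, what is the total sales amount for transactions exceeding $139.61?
1827.68

Schema mapping: "total_sale" (store_central) = "sale_amount" (store_east) = sale amount

Sum of sales > $139.61 in store_central: 1149.29
Sum of sales > $139.61 in store_east: 678.39

Total: 1149.29 + 678.39 = 1827.68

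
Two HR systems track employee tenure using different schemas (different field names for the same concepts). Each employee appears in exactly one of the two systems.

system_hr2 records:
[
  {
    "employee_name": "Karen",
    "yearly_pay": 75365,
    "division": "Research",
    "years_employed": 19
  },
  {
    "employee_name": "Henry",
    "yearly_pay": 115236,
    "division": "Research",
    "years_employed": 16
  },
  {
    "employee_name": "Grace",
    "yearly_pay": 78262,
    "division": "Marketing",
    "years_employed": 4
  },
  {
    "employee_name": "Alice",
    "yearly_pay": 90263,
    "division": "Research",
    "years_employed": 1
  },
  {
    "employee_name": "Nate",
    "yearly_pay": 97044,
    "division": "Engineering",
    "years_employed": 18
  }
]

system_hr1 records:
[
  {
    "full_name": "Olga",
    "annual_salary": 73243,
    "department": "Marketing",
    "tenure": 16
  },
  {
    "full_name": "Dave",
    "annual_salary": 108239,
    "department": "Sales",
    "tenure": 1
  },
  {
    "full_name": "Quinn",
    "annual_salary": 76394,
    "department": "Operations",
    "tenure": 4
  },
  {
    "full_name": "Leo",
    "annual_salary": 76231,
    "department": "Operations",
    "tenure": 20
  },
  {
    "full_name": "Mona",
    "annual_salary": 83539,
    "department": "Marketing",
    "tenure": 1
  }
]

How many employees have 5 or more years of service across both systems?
5

Reconcile schemas: "years_employed" (system_hr2) = "tenure" (system_hr1) = years of service

From system_hr2: 3 employees with >= 5 years
From system_hr1: 2 employees with >= 5 years

Total: 3 + 2 = 5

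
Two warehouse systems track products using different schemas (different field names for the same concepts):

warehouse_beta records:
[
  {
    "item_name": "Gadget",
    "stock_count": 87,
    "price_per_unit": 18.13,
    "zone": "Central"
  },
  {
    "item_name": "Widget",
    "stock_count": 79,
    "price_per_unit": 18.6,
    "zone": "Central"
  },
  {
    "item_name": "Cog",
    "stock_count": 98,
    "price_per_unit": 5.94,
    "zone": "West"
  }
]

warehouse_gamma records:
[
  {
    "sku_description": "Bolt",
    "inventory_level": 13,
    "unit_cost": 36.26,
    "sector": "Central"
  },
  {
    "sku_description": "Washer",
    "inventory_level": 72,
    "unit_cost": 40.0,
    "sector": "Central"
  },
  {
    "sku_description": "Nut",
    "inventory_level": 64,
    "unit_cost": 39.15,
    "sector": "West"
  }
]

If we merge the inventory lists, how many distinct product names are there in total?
6

Schema mapping: "item_name" (warehouse_beta) = "sku_description" (warehouse_gamma) = product name

Products in warehouse_beta: ['Cog', 'Gadget', 'Widget']
Products in warehouse_gamma: ['Bolt', 'Nut', 'Washer']

Union (unique products): ['Bolt', 'Cog', 'Gadget', 'Nut', 'Washer', 'Widget']
Count: 6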